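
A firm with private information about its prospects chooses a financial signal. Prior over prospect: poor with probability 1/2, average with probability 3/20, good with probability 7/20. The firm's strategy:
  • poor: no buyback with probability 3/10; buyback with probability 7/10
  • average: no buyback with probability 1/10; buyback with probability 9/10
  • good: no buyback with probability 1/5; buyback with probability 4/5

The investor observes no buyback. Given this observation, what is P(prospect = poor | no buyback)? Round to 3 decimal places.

P(no buyback) = (1/2)·(3/10) + (3/20)·(1/10) + (7/20)·(1/5) = 47/200
P(poor | no buyback) = ((1/2)·(3/10)) / (47/200) = (3/20) / (47/200) = 30/47

0.638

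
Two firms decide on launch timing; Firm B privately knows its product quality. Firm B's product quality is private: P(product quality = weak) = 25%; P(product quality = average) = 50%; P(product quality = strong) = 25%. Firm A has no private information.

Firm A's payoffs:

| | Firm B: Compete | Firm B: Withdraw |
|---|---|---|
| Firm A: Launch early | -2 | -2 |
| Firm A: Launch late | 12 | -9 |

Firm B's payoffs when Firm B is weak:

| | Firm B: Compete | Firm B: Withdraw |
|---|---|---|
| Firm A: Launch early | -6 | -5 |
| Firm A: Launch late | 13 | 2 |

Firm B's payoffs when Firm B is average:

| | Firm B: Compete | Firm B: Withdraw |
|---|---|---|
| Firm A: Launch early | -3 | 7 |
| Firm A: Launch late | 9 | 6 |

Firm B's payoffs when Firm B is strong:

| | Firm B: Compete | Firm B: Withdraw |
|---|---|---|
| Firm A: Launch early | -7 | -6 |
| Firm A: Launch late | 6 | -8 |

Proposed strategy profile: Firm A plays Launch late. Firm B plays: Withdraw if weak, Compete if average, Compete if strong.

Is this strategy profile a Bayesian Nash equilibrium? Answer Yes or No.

A profile is a BNE iff every type of every player is best-responding given beliefs about the other side.
Firm A plays Launch late: E[Launch late] = 0.25·(-9) + 0.5·(12) + 0.25·(12) = 6.75; E[Launch early] = -2. Best-responding. ✓
Firm B (product quality weak), facing Launch late: Compete gives 13, Withdraw gives 2. Proposed Withdraw is not best — profitable deviation exists. ✗
Firm B (product quality average), facing Launch late: Compete gives 9, Withdraw gives 6. Proposed Compete is best. ✓
Firm B (product quality strong), facing Launch late: Compete gives 6, Withdraw gives -8. Proposed Compete is best. ✓

No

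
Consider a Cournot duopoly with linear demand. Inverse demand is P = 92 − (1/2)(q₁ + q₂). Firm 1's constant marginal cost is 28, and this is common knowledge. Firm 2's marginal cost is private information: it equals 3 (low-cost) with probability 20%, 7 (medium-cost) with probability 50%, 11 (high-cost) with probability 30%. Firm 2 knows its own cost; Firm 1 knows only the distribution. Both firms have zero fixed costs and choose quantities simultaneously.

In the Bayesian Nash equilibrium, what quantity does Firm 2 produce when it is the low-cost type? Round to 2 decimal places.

Firm 2 with cost c maximizes (92 − (1/2)(q₁+q₂) − c)·q₂, giving q₂(c) = (92 − c − (1/2)q₁).
E[c₂] = 0.2·3 + 0.5·7 + 0.3·11 = 7.4
Firm 1's FOC against E[q₂] yields q₁ = (92 − 2·28 + E[c₂])/(3/2) = (92 − 56 + 7.4)/(3/2) = 28.9333.
q₂(low-cost) = (92 − 3 − (1/2)·28.9333) = 74.5333.

74.53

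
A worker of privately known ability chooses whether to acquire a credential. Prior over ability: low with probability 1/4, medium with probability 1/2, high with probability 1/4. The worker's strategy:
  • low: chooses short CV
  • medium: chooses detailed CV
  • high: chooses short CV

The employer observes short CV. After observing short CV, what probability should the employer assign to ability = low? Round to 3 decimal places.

0.500

P(short CV) = (1/4)·1 + (1/2)·0 + (1/4)·1 = 1/2
P(low | short CV) = ((1/4)·1) / (1/2) = (1/4) / (1/2) = 1/2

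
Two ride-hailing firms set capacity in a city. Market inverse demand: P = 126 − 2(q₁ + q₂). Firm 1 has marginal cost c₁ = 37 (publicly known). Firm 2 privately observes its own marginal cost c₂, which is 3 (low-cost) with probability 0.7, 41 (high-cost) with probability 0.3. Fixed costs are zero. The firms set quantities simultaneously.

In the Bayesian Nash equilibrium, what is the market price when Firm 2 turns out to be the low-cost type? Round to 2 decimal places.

Each type of Firm 2 best-responds to q₁; Firm 1 best-responds to the expected q₂ over Firm 2's types.
Firm 2 with cost c maximizes (126 − 2(q₁+q₂) − c)·q₂, giving q₂(c) = (126 − c − 2q₁)/4.
E[c₂] = 0.7·3 + 0.3·41 = 14.4
Firm 1's FOC against E[q₂] yields q₁ = (126 − 2·37 + E[c₂])/6 = (126 − 74 + 14.4)/6 = 11.0667.
q₂(low-cost) = 25.2167, so P = 126 − 2·(11.0667 + 25.2167) = 53.4333.

53.43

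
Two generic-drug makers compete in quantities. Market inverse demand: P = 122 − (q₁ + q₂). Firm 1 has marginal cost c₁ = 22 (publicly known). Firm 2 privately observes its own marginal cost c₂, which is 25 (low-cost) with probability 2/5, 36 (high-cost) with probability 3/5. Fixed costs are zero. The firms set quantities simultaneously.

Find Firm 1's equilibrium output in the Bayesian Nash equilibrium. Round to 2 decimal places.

36.53

Type-c best response for Firm 2: q₂(c) = (122 − c)/2 − q₁/2.
Firm 1 maximizes expected profit; its first-order condition is 122 − 2q₁ − E[q₂] − 22 = 0.
Substituting E[q₂] and solving: E[c₂] = 31.6, so q₁ = (122 − 2·22 + 31.6)/3 = 36.5333.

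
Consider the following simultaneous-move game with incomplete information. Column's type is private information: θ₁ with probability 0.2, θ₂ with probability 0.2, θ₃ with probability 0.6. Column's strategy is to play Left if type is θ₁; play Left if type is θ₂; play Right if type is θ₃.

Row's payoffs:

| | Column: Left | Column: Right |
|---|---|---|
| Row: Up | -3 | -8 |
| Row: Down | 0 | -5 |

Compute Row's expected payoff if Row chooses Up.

E[Up] = 0.2·(-3) + 0.2·(-3) + 0.6·(-8) = (-0.6) + (-0.6) + (-4.8) = -6

-6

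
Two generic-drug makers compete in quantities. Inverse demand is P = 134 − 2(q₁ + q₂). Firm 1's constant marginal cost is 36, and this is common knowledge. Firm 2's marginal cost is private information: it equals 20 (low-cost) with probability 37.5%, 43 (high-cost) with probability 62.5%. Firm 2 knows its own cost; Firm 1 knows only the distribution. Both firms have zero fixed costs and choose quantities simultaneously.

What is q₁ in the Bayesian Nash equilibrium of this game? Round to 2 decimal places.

16.06

Firm 2 with cost c maximizes (134 − 2(q₁+q₂) − c)·q₂, giving q₂(c) = (134 − c − 2q₁)/4.
E[c₂] = 0.375·20 + 0.625·43 = 34.375
Firm 1's FOC against E[q₂] yields q₁ = (134 − 2·36 + E[c₂])/6 = (134 − 72 + 34.375)/6 = 16.0625.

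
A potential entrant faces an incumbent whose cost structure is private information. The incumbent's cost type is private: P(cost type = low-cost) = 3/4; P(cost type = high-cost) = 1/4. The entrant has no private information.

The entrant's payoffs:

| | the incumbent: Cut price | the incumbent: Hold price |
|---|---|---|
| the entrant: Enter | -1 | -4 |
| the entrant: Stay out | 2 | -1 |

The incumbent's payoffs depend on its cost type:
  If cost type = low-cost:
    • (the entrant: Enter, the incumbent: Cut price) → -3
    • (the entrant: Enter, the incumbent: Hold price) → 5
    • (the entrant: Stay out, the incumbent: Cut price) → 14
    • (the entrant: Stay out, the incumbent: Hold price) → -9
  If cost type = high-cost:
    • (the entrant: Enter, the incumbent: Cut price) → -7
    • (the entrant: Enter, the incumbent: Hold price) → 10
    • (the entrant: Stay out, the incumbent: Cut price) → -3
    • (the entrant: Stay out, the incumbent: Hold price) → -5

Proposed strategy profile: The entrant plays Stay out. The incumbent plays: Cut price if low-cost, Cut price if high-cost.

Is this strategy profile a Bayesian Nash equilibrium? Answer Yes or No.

Yes

The entrant plays Stay out: E[Stay out] = 3/4·(2) + 1/4·(2) = 2; E[Enter] = -1. Best-responding. ✓
The incumbent (cost type low-cost), facing Stay out: Cut price gives 14, Hold price gives -9. Proposed Cut price is best. ✓
The incumbent (cost type high-cost), facing Stay out: Cut price gives -3, Hold price gives -5. Proposed Cut price is best. ✓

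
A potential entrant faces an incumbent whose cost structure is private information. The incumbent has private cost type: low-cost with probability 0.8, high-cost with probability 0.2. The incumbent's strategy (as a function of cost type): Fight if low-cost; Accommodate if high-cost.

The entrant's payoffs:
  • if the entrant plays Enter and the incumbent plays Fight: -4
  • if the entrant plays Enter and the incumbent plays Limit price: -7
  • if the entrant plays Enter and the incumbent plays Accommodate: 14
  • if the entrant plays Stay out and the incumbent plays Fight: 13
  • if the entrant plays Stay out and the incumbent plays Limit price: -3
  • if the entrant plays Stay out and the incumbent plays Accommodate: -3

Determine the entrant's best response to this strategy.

E[Enter] = 0.8·(-4) + 0.2·(14) = -0.4
E[Stay out] = 0.8·(13) + 0.2·(-3) = 9.8
Best response: Stay out (9.8 is the largest).

Stay out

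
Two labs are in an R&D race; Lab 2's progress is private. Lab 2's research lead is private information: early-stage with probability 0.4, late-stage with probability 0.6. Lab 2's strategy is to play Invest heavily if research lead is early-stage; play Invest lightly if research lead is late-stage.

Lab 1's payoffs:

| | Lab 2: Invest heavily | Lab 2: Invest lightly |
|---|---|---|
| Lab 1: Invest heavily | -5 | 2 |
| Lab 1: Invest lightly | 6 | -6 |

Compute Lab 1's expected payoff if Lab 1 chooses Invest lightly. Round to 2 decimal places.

E[Invest lightly] = 0.4·6 + 0.6·(-6) = 2.4 + (-3.6) = -1.2

-1.20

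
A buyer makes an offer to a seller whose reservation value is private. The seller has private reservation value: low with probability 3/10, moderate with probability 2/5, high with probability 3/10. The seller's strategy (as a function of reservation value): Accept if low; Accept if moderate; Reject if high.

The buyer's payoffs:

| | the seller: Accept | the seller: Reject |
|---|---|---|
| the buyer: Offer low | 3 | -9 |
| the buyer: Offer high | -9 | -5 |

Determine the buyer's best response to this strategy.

E[Offer low] = 3/10·(3) + 2/5·(3) + 3/10·(-9) = -3/5
E[Offer high] = 3/10·(-9) + 2/5·(-9) + 3/10·(-5) = -39/5
Best response: Offer low (-3/5 is the largest).

Offer low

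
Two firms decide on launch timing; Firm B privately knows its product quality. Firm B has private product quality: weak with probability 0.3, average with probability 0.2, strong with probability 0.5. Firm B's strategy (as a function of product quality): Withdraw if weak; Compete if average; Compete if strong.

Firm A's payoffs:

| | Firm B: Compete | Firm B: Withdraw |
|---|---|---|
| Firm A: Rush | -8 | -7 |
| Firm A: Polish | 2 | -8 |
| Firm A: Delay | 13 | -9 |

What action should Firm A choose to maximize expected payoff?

Compute Firm A's expected payoff for each action, taking the expectation over Firm B's type.
E[Rush] = 0.3·(-7) + 0.2·(-8) + 0.5·(-8) = -7.7
E[Polish] = 0.3·(-8) + 0.2·(2) + 0.5·(2) = -1
E[Delay] = 0.3·(-9) + 0.2·(13) + 0.5·(13) = 6.4
Best response: Delay (6.4 is the largest).

Delay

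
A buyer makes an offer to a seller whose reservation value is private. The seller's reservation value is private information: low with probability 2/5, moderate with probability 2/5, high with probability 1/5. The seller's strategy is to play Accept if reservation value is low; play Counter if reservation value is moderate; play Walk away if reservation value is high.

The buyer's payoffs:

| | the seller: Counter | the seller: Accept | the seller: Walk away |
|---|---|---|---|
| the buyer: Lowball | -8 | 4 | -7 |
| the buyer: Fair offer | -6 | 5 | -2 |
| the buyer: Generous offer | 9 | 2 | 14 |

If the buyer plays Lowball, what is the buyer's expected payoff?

-3

E[Lowball] = 2/5·4 + 2/5·(-8) + 1/5·(-7) = 8/5 + (-16/5) + (-7/5) = -3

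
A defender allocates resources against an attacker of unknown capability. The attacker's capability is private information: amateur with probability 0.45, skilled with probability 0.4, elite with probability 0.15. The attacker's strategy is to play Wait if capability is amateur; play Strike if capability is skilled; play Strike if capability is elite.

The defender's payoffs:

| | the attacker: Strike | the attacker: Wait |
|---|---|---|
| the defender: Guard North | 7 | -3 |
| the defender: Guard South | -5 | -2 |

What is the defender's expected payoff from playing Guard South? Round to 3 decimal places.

-3.650

Take the expectation over the attacker's capability, weighting each type's action by its prior probability.
E[Guard South] = 0.45·(-2) + 0.4·(-5) + 0.15·(-5) = (-0.9) + (-2) + (-0.75) = -3.65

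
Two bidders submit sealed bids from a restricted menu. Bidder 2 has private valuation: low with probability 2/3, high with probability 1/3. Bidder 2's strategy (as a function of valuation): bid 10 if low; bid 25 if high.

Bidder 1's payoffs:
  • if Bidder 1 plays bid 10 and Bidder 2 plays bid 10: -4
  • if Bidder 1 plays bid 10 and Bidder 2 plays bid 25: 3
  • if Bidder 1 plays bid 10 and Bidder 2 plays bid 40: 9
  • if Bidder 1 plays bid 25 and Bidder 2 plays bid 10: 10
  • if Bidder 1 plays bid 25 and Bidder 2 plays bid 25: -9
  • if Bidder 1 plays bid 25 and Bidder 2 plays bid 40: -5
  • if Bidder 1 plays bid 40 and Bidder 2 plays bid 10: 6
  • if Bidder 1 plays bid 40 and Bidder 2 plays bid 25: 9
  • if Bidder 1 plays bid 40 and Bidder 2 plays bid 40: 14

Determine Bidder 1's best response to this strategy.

bid 40

E[bid 10] = 2/3·(-4) + 1/3·(3) = -5/3
E[bid 25] = 2/3·(10) + 1/3·(-9) = 11/3
E[bid 40] = 2/3·(6) + 1/3·(9) = 7
Best response: bid 40 (7 is the largest).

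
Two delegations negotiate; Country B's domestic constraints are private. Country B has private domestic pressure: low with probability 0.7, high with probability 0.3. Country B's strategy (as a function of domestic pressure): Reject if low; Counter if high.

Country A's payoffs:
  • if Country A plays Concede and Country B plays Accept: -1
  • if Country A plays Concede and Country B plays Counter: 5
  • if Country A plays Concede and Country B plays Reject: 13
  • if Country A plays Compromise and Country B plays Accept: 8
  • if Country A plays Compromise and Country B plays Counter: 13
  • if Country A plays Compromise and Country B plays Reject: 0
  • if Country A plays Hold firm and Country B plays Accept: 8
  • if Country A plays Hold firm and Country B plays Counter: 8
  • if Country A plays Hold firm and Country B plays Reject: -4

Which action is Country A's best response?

Compute Country A's expected payoff for each action, taking the expectation over Country B's type.
E[Concede] = 0.7·(13) + 0.3·(5) = 10.6
E[Compromise] = 0.7·(0) + 0.3·(13) = 3.9
E[Hold firm] = 0.7·(-4) + 0.3·(8) = -0.4
Best response: Concede (10.6 is the largest).

Concede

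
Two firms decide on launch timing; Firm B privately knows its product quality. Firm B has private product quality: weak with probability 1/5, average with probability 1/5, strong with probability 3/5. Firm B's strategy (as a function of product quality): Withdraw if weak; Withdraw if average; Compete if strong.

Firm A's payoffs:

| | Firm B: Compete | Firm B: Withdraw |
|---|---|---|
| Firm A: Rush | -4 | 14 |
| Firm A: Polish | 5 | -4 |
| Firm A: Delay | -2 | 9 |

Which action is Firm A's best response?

E[Rush] = 1/5·(14) + 1/5·(14) + 3/5·(-4) = 16/5
E[Polish] = 1/5·(-4) + 1/5·(-4) + 3/5·(5) = 7/5
E[Delay] = 1/5·(9) + 1/5·(9) + 3/5·(-2) = 12/5
Best response: Rush (16/5 is the largest).

Rush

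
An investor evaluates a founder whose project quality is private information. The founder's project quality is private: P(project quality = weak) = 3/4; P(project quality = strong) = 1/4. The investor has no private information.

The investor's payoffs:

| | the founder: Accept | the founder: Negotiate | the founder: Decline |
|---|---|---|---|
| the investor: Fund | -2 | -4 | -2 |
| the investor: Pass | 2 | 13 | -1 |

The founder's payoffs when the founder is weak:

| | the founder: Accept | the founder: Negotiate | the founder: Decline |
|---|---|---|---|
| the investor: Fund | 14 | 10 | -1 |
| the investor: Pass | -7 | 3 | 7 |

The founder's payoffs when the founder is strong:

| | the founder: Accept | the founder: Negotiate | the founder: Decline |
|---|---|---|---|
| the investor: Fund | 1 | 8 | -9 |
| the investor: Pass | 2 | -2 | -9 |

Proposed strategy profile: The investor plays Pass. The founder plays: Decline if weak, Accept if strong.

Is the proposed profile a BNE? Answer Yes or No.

Yes

A profile is a BNE iff every type of every player is best-responding given beliefs about the other side.
The investor plays Pass: E[Pass] = 3/4·(-1) + 1/4·(2) = -1/4; E[Fund] = -2. Best-responding. ✓
The founder (project quality weak), facing Pass: Accept gives -7, Negotiate gives 3, Decline gives 7. Proposed Decline is best. ✓
The founder (project quality strong), facing Pass: Accept gives 2, Negotiate gives -2, Decline gives -9. Proposed Accept is best. ✓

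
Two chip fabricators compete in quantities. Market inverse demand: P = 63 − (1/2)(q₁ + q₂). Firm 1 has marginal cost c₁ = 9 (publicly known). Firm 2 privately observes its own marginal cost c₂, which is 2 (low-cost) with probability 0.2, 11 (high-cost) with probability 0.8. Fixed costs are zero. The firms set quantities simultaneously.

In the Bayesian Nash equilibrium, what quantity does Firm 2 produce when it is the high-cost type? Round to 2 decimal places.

33.93

Each type of Firm 2 best-responds to q₁; Firm 1 best-responds to the expected q₂ over Firm 2's types.
Firm 2 with cost c maximizes (63 − (1/2)(q₁+q₂) − c)·q₂, giving q₂(c) = (63 − c − (1/2)q₁).
E[c₂] = 0.2·2 + 0.8·11 = 9.2
Firm 1's FOC against E[q₂] yields q₁ = (63 − 2·9 + E[c₂])/(3/2) = (63 − 18 + 9.2)/(3/2) = 36.1333.
q₂(high-cost) = (63 − 11 − (1/2)·36.1333) = 33.9333.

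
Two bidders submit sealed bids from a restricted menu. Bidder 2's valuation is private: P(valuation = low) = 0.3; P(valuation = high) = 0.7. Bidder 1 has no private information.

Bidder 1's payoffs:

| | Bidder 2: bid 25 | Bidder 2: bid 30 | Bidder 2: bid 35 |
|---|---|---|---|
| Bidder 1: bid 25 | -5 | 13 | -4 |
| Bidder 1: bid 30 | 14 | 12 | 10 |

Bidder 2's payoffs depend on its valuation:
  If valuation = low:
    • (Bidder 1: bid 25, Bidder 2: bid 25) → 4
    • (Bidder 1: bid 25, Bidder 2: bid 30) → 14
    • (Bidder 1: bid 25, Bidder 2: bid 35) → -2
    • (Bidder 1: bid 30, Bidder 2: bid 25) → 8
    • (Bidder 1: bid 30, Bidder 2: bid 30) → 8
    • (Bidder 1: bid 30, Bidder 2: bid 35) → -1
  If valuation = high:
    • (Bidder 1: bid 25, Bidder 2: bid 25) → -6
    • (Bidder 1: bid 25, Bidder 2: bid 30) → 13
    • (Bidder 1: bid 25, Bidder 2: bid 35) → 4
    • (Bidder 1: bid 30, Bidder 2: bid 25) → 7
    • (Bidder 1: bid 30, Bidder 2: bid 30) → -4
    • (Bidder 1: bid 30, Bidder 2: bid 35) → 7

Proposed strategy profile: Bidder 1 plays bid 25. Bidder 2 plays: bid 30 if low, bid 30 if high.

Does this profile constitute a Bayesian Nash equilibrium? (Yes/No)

Bidder 1 plays bid 25: E[bid 25] = 0.3·(13) + 0.7·(13) = 13; E[bid 30] = 12. Best-responding. ✓
Bidder 2 (valuation low), facing bid 25: bid 25 gives 4, bid 30 gives 14, bid 35 gives -2. Proposed bid 30 is best. ✓
Bidder 2 (valuation high), facing bid 25: bid 25 gives -6, bid 30 gives 13, bid 35 gives 4. Proposed bid 30 is best. ✓

Yes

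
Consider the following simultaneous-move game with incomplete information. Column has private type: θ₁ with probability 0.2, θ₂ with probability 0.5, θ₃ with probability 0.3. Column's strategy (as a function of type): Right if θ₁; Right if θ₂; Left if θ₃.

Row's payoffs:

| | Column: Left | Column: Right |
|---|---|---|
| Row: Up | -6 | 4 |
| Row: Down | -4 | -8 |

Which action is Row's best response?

E[Up] = 0.2·(4) + 0.5·(4) + 0.3·(-6) = 1
E[Down] = 0.2·(-8) + 0.5·(-8) + 0.3·(-4) = -6.8
Best response: Up (1 is the largest).

Up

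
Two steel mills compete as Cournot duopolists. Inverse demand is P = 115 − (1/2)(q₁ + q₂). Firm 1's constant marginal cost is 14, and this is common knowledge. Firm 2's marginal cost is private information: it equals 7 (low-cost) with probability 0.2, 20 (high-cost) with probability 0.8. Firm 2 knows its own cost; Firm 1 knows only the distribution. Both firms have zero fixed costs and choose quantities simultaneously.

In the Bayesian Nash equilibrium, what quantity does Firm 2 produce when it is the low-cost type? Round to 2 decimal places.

73.20

Type-c best response for Firm 2: q₂(c) = (115 − c) − q₁/2.
Firm 1 maximizes expected profit; its first-order condition is 115 − q₁ − (1/2)E[q₂] − 14 = 0.
Substituting E[q₂] and solving: E[c₂] = 17.4, so q₁ = (115 − 2·14 + 17.4)/(3/2) = 69.6.
q₂(low-cost) = (115 − 7 − (1/2)·69.6) = 73.2.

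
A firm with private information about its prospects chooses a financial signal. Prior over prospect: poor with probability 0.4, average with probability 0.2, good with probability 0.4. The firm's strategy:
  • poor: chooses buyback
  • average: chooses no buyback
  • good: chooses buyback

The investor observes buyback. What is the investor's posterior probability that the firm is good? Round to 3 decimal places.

0.500

Apply Bayes' rule using the sender's strategy as the likelihood.
P(buyback) = 0.4·1 + 0.2·0 + 0.4·1 = 0.8
P(good | buyback) = (0.4·1) / 0.8 = 0.4 / 0.8 = 0.5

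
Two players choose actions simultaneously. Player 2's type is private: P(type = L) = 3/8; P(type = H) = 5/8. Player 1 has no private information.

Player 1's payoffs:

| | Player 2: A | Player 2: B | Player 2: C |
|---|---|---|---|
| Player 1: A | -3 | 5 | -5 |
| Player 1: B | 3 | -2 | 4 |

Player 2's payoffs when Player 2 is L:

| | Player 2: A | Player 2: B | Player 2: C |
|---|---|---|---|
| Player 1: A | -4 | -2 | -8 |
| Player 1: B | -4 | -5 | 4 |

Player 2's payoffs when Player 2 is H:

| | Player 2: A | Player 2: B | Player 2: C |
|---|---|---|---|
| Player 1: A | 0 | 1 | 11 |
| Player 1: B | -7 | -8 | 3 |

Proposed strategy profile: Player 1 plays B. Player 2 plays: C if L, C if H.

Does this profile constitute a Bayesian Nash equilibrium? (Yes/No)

Yes

Player 1 plays B: E[B] = 3/8·(4) + 5/8·(4) = 4; E[A] = -5. Best-responding. ✓
Player 2 (type L), facing B: A gives -4, B gives -5, C gives 4. Proposed C is best. ✓
Player 2 (type H), facing B: A gives -7, B gives -8, C gives 3. Proposed C is best. ✓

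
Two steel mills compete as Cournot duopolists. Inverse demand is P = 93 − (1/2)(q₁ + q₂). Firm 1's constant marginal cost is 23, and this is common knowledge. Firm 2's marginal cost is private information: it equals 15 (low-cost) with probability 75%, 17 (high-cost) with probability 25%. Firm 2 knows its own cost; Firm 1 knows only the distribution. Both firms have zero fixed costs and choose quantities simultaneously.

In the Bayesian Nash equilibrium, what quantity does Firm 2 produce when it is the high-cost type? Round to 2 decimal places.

Type-c best response for Firm 2: q₂(c) = (93 − c) − q₁/2.
Firm 1 maximizes expected profit; its first-order condition is 93 − q₁ − (1/2)E[q₂] − 23 = 0.
Substituting E[q₂] and solving: E[c₂] = 15.5, so q₁ = (93 − 2·23 + 15.5)/(3/2) = 41.6667.
q₂(high-cost) = (93 − 17 − (1/2)·41.6667) = 55.1667.

55.17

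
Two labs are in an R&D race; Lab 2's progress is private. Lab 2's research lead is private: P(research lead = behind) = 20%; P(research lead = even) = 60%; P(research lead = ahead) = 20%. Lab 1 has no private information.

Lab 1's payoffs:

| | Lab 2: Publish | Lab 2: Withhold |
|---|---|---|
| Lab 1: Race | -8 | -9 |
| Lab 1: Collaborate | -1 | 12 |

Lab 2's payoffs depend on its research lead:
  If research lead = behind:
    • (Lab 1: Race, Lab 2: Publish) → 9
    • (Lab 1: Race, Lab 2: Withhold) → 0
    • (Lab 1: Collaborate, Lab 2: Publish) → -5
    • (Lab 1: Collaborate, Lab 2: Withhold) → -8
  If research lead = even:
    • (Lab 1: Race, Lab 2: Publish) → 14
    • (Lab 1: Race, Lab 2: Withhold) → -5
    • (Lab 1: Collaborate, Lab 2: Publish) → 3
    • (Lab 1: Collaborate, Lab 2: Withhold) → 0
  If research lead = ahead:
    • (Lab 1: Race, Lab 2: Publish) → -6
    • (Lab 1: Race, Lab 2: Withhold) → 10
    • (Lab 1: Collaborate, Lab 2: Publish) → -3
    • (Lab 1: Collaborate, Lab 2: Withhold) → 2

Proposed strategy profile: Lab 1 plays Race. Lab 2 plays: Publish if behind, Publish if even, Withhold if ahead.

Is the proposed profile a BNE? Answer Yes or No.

No

A profile is a BNE iff every type of every player is best-responding given beliefs about the other side.
Lab 1 plays Race: E[Race] = 0.2·(-8) + 0.6·(-8) + 0.2·(-9) = -8.2; E[Collaborate] = 1.6. Not best-responding. ✗
Lab 2 (research lead behind), facing Race: Publish gives 9, Withhold gives 0. Proposed Publish is best. ✓
Lab 2 (research lead even), facing Race: Publish gives 14, Withhold gives -5. Proposed Publish is best. ✓
Lab 2 (research lead ahead), facing Race: Publish gives -6, Withhold gives 10. Proposed Withhold is best. ✓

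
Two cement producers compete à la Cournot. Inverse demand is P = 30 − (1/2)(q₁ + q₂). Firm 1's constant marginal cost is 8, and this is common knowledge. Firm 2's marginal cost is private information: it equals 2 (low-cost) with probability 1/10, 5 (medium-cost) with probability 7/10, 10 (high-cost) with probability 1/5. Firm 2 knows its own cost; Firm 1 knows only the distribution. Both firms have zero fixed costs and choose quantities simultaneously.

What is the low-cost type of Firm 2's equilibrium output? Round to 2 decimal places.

Type-c best response for Firm 2: q₂(c) = (30 − c) − q₁/2.
Firm 1 maximizes expected profit; its first-order condition is 30 − q₁ − (1/2)E[q₂] − 8 = 0.
Substituting E[q₂] and solving: E[c₂] = 5.7, so q₁ = (30 − 2·8 + 5.7)/(3/2) = 13.1333.
q₂(low-cost) = (30 − 2 − (1/2)·13.1333) = 21.4333.

21.43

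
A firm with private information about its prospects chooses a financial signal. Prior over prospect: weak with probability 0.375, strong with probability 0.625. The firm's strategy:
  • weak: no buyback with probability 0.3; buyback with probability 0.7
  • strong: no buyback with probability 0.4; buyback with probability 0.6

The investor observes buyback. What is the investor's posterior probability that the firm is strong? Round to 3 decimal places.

P(buyback) = 0.375·0.7 + 0.625·0.6 = 0.6375
P(strong | buyback) = (0.625·0.6) / 0.6375 = 0.375 / 0.6375 = 0.588235

0.588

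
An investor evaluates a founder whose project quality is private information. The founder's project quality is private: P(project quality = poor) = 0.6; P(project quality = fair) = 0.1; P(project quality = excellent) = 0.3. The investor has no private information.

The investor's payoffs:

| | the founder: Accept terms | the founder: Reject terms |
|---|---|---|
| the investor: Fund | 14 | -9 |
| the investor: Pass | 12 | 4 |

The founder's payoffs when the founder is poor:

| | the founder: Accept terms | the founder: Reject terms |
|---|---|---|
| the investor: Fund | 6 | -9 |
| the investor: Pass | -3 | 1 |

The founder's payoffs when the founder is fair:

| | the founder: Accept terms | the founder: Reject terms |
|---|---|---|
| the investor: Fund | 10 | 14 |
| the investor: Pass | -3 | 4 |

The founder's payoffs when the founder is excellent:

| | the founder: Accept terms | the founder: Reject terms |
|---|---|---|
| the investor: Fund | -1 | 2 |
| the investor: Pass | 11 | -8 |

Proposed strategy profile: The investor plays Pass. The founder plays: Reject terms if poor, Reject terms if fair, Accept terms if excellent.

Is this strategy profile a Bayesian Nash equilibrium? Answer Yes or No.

Yes

The investor plays Pass: E[Pass] = 0.6·(4) + 0.1·(4) + 0.3·(12) = 6.4; E[Fund] = -2.1. Best-responding. ✓
The founder (project quality poor), facing Pass: Accept terms gives -3, Reject terms gives 1. Proposed Reject terms is best. ✓
The founder (project quality fair), facing Pass: Accept terms gives -3, Reject terms gives 4. Proposed Reject terms is best. ✓
The founder (project quality excellent), facing Pass: Accept terms gives 11, Reject terms gives -8. Proposed Accept terms is best. ✓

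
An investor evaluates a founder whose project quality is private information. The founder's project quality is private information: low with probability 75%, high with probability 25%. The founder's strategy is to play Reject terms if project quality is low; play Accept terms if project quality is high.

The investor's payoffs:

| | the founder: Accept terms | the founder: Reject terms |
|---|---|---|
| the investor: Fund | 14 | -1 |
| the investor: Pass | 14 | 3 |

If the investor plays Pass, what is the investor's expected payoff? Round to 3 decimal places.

Take the expectation over the founder's project quality, weighting each type's action by its prior probability.
E[Pass] = 0.75·3 + 0.25·14 = 2.25 + 3.5 = 5.75

5.750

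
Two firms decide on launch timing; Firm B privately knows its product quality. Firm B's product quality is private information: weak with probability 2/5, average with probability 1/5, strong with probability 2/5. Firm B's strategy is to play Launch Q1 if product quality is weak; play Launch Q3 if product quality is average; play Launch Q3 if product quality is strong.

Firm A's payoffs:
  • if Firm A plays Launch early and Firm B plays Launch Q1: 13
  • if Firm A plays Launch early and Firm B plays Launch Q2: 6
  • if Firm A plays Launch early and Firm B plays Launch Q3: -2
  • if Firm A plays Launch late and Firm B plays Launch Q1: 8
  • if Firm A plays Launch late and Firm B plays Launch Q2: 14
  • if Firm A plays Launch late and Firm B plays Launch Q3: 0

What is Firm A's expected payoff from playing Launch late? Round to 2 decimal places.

3.20

E[Launch late] = 2/5·8 + 1/5·0 + 2/5·0 = 16/5 + 0 + 0 = 16/5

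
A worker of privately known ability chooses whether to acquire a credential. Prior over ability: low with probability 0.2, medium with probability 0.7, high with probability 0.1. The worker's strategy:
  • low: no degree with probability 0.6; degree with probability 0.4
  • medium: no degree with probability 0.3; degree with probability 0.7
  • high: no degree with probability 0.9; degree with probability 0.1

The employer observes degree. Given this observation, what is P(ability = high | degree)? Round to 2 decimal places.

0.02

P(degree) = 0.2·0.4 + 0.7·0.7 + 0.1·0.1 = 0.58
P(high | degree) = (0.1·0.1) / 0.58 = 0.01 / 0.58 = 0.0172414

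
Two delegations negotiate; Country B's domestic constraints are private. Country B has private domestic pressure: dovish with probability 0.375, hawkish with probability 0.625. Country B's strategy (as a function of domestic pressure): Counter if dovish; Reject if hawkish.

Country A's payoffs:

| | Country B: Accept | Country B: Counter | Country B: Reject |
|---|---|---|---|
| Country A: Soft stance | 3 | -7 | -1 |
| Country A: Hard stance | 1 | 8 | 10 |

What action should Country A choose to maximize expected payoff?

Hard stance

E[Soft stance] = 0.375·(-7) + 0.625·(-1) = -3.25
E[Hard stance] = 0.375·(8) + 0.625·(10) = 9.25
Best response: Hard stance (9.25 is the largest).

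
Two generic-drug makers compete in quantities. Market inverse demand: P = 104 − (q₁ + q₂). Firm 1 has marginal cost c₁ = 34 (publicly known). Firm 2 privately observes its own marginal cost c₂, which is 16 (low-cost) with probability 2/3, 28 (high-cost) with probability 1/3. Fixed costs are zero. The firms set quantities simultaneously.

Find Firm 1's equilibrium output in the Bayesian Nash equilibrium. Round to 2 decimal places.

18.67

Firm 2 with cost c maximizes (104 − (q₁+q₂) − c)·q₂, giving q₂(c) = (104 − c − q₁)/2.
E[c₂] = 2/3·16 + 1/3·28 = 20
Firm 1's FOC against E[q₂] yields q₁ = (104 − 2·34 + E[c₂])/3 = (104 − 68 + 20)/3 = 18.6667.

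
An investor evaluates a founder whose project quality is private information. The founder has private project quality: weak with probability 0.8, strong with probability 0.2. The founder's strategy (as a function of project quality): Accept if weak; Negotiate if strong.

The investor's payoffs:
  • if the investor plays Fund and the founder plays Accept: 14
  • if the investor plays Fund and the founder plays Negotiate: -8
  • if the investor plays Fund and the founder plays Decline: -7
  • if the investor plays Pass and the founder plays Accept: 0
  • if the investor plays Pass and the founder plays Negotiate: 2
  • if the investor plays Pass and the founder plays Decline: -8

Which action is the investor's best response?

Compute the investor's expected payoff for each action, taking the expectation over the founder's type.
E[Fund] = 0.8·(14) + 0.2·(-8) = 9.6
E[Pass] = 0.8·(0) + 0.2·(2) = 0.4
Best response: Fund (9.6 is the largest).

Fund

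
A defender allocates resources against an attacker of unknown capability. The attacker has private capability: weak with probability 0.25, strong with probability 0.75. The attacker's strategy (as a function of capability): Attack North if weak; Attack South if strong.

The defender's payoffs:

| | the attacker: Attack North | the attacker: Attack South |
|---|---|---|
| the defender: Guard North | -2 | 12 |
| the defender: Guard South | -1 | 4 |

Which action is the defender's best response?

E[Guard North] = 0.25·(-2) + 0.75·(12) = 8.5
E[Guard South] = 0.25·(-1) + 0.75·(4) = 2.75
Best response: Guard North (8.5 is the largest).

Guard North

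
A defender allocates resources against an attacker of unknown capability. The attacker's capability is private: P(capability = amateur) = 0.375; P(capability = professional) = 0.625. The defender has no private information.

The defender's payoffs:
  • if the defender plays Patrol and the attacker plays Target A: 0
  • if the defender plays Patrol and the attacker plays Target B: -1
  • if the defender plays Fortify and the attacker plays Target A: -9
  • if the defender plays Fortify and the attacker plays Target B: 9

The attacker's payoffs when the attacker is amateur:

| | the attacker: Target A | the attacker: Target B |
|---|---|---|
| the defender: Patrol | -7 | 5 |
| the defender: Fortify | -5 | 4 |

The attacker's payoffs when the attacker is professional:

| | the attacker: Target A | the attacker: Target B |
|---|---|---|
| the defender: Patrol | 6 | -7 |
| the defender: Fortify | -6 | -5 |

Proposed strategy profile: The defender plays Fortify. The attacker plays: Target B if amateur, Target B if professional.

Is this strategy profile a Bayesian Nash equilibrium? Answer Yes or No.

The defender plays Fortify: E[Fortify] = 0.375·(9) + 0.625·(9) = 9; E[Patrol] = -1. Best-responding. ✓
The attacker (capability amateur), facing Fortify: Target A gives -5, Target B gives 4. Proposed Target B is best. ✓
The attacker (capability professional), facing Fortify: Target A gives -6, Target B gives -5. Proposed Target B is best. ✓

Yes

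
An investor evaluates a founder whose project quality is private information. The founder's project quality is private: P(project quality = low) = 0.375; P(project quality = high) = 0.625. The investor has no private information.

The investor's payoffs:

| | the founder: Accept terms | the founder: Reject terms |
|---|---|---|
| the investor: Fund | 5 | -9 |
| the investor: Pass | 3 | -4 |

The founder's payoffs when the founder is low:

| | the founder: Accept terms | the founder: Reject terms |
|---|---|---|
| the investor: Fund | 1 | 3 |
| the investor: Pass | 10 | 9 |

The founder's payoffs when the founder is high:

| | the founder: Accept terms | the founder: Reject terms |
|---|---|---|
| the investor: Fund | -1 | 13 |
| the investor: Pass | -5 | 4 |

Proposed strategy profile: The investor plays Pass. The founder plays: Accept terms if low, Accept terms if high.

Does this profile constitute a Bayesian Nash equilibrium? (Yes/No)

No

The investor plays Pass: E[Pass] = 0.375·(3) + 0.625·(3) = 3; E[Fund] = 5. Not best-responding. ✗
The founder (project quality low), facing Pass: Accept terms gives 10, Reject terms gives 9. Proposed Accept terms is best. ✓
The founder (project quality high), facing Pass: Accept terms gives -5, Reject terms gives 4. Proposed Accept terms is not best — profitable deviation exists. ✗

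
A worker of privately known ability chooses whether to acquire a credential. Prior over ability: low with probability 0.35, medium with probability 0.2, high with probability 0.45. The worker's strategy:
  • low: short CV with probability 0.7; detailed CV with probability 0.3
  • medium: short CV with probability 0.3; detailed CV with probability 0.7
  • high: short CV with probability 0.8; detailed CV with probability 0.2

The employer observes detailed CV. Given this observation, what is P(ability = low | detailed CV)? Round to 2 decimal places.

P(detailed CV) = 0.35·0.3 + 0.2·0.7 + 0.45·0.2 = 0.335
P(low | detailed CV) = (0.35·0.3) / 0.335 = 0.105 / 0.335 = 0.313433

0.31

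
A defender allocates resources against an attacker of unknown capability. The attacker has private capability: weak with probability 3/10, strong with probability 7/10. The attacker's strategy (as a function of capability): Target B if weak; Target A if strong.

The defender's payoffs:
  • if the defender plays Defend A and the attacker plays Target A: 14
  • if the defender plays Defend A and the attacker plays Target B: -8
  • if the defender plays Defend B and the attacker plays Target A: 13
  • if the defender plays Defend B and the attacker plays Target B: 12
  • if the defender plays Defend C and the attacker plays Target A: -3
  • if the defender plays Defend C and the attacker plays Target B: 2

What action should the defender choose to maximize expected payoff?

Defend B

E[Defend A] = 3/10·(-8) + 7/10·(14) = 37/5
E[Defend B] = 3/10·(12) + 7/10·(13) = 127/10
E[Defend C] = 3/10·(2) + 7/10·(-3) = -3/2
Best response: Defend B (127/10 is the largest).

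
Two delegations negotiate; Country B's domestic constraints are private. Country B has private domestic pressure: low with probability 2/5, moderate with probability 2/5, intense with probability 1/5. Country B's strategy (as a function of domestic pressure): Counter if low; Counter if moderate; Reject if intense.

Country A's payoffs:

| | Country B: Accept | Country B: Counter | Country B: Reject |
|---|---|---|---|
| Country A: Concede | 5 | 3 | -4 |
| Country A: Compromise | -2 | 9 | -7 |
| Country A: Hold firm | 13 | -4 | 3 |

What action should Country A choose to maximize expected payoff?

Compromise

E[Concede] = 2/5·(3) + 2/5·(3) + 1/5·(-4) = 8/5
E[Compromise] = 2/5·(9) + 2/5·(9) + 1/5·(-7) = 29/5
E[Hold firm] = 2/5·(-4) + 2/5·(-4) + 1/5·(3) = -13/5
Best response: Compromise (29/5 is the largest).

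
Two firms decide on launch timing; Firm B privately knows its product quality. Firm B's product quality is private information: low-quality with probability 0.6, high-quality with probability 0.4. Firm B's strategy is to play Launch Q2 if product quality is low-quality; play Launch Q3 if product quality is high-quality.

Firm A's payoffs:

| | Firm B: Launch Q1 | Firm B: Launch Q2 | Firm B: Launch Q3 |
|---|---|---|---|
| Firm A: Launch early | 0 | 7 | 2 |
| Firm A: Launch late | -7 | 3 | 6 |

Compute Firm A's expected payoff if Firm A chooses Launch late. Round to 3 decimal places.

E[Launch late] = 0.6·3 + 0.4·6 = 1.8 + 2.4 = 4.2

4.200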